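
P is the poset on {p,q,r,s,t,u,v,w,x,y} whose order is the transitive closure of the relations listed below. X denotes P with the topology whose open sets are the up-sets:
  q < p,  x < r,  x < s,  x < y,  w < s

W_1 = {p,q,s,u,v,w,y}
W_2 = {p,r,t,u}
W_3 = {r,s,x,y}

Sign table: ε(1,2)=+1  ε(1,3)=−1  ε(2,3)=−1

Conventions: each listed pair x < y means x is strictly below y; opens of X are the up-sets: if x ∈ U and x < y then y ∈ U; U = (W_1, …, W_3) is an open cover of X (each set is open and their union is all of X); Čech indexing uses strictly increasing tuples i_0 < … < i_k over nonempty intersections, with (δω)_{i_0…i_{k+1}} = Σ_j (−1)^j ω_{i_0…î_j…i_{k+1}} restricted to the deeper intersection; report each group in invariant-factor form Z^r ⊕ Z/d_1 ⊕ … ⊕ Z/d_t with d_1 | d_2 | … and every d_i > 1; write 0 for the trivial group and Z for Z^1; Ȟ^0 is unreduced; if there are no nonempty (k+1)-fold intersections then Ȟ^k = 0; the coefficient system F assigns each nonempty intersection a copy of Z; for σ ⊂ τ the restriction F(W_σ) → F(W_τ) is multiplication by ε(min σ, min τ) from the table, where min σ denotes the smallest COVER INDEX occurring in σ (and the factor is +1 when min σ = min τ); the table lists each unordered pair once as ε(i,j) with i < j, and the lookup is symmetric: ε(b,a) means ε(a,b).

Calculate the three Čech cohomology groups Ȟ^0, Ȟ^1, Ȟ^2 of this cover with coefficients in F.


Ȟ^0(U;F) ≅ Z; Ȟ^1(U;F) ≅ Z; Ȟ^2(U;F) ≅ 0

nonempty intersections:
  W12={p,u} W13={s,y} W23={r}
C dims 3,3; δ0: rk 2, SNF 1^2
Ȟ^0: (3−2)−0=1 ⇒ Z
Ȟ^1: (3−0)−2=1 ⇒ Z
Ȟ^2: (0−0)−0=0 ⇒ 0


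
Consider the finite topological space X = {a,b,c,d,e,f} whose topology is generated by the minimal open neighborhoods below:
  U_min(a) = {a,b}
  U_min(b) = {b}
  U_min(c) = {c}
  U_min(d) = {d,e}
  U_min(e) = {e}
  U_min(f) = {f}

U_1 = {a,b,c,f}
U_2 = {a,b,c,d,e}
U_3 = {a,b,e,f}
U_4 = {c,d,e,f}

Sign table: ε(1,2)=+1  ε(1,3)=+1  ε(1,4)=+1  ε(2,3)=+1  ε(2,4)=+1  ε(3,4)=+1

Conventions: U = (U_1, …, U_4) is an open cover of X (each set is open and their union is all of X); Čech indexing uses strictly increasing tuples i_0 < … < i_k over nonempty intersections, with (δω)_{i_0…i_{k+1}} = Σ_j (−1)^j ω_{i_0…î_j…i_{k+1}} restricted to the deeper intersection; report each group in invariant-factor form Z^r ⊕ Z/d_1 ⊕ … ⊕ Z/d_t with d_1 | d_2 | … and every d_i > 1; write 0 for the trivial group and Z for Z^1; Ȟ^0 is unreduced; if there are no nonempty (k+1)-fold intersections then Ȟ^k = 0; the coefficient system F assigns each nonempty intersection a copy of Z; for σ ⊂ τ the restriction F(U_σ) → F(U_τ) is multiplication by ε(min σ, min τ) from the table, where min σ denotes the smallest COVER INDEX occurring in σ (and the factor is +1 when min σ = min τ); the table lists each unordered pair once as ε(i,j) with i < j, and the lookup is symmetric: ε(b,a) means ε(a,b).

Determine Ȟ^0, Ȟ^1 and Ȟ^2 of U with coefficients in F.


Ȟ^0 = Z; Ȟ^1 = 0; Ȟ^2 = Z

cover nerve:
  U12={a,b,c} U13={a,b,f} U14={c,f} U23={a,b,e} U24={c,d,e} U34={e,f}
  U123={a,b} U124={c} U134={f} U234={e}
C dims 4,6,4; δ0: rk 3, SNF 1^3; δ1: rk 3, SNF 1^3
Ȟ^0: (4−3)−0=1 ⇒ Z
Ȟ^1: (6−3)−3=0 ⇒ 0
Ȟ^2: (4−0)−3=1 ⇒ Z


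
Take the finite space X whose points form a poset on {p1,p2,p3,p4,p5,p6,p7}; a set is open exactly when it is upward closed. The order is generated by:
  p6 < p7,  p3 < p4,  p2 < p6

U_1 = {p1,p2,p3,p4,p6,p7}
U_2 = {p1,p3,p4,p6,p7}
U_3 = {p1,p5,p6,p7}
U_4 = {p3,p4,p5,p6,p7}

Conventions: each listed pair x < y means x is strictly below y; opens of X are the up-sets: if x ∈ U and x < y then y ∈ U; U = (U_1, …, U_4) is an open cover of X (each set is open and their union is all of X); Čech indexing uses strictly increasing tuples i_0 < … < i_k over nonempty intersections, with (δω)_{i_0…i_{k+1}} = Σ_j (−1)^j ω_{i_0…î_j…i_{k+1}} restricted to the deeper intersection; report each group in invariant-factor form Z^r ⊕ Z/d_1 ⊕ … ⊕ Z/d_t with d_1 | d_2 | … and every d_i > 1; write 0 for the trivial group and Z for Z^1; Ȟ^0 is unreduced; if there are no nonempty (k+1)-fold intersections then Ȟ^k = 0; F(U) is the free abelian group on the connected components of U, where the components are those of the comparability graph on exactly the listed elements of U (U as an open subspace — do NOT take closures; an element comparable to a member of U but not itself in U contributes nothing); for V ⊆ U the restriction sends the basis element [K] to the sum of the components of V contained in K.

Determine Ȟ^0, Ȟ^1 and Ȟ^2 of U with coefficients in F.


Ȟ^0(U;F) ≅ Z^4, Ȟ^1(U;F) ≅ 0, Ȟ^2(U;F) ≅ 0

nerve of the cover:
  U12={p1,p3,p4,p6,p7} U13={p1,p6,p7} U14={p3,p4,p6,p7} U23={p1,p6,p7} U24={p3,p4,p6,p7} U34={p5,p6,p7}
  U123={p1,p6,p7} U124={p3,p4,p6,p7} U134={p6,p7} U234={p6,p7}
  U1234={p6,p7}
components per intersection:
  U1: {p1} {p2,p6,p7} {p3,p4}
  U2: {p1} {p3,p4} {p6,p7}
  U3: {p1} {p5} {p6,p7}
  U4: {p3,p4} {p5} {p6,p7}
  U12: {p1} {p3,p4} {p6,p7}
  U13: {p1} {p6,p7}
  U14: {p3,p4} {p6,p7}
  U23: {p1} {p6,p7}
  U24: {p3,p4} {p6,p7}
  U34: {p5} {p6,p7}
  U123: {p1} {p6,p7}
  U124: {p3,p4} {p6,p7}
  U134: {p6,p7}
  U234: {p6,p7}
  U1234: {p6,p7}
C dims 12,13,6,1; δ0: rk 8, SNF 1^8; δ1: rk 5, SNF 1^5; δ2: rk 1, SNF 1^1
Ȟ^0 = (12 − 8) − 0 = 4, so Ȟ^0 ≅ Z^4
Ȟ^1 = (13 − 5) − 8 = 0, so Ȟ^1 ≅ 0
Ȟ^2 = (6 − 1) − 5 = 0, so Ȟ^2 ≅ 0


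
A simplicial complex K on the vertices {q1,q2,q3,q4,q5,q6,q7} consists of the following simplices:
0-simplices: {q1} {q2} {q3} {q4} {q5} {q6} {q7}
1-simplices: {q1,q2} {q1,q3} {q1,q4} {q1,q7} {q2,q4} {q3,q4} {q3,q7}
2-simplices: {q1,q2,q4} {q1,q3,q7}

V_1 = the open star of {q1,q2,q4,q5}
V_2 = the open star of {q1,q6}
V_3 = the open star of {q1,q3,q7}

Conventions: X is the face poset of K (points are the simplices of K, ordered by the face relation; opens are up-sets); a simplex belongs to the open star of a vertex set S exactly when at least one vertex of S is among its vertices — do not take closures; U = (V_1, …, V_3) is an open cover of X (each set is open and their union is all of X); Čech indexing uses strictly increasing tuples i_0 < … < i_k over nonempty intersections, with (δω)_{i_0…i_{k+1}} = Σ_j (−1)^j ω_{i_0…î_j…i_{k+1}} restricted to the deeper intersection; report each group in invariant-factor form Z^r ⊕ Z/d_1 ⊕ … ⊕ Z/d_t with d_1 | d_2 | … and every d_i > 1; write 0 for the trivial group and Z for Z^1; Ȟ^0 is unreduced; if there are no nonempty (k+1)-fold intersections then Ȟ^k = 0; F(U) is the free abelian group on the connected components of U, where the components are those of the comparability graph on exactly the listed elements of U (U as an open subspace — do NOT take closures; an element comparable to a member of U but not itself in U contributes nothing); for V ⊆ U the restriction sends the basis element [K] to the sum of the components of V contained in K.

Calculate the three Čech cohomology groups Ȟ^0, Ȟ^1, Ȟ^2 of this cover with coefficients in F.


Ȟ^0 ≅ Z^3, Ȟ^1 ≅ Z and Ȟ^2 ≅ 0

nonempty overlaps:
  V1={{q1},{q2},{q4},{q5},{q1,q2},{q1,q3},{q1,q4},{q1,q7},{q2,q4},{q3,q4},{q1,q2,q4},{q1,q3,q7}} V2={{q1},{q6},{q1,q2},{q1,q3},{q1,q4},{q1,q7},{q1,q2,q4},{q1,q3,q7}} V3={{q1},{q3},{q7},{q1,q2},{q1,q3},{q1,q4},{q1,q7},{q3,q4},{q3,q7},{q1,q2,q4},{q1,q3,q7}}
  V12={{q1},{q1,q2},{q1,q3},{q1,q4},{q1,q7},{q1,q2,q4},{q1,q3,q7}} V13={{q1},{q1,q2},{q1,q3},{q1,q4},{q1,q7},{q3,q4},{q1,q2,q4},{q1,q3,q7}} V23={{q1},{q1,q2},{q1,q3},{q1,q4},{q1,q7},{q1,q2,q4},{q1,q3,q7}}
  V123={{q1},{q1,q2},{q1,q3},{q1,q4},{q1,q7},{q1,q2,q4},{q1,q3,q7}}
components per intersection:
  V1: {{q1},{q2},{q4},{q1,q2},{q1,q3},{q1,q4},{q1,q7},{q2,q4},{q3,q4},{q1,q2,q4},{q1,q3,q7}} {{q5}}
  V2: {{q1},{q1,q2},{q1,q3},{q1,q4},{q1,q7},{q1,q2,q4},{q1,q3,q7}} {{q6}}
  V3: {{q1},{q3},{q7},{q1,q2},{q1,q3},{q1,q4},{q1,q7},{q3,q4},{q3,q7},{q1,q2,q4},{q1,q3,q7}}
  V12: {{q1},{q1,q2},{q1,q3},{q1,q4},{q1,q7},{q1,q2,q4},{q1,q3,q7}}
  V13: {{q1},{q1,q2},{q1,q3},{q1,q4},{q1,q7},{q1,q2,q4},{q1,q3,q7}} {{q3,q4}}
  V23: {{q1},{q1,q2},{q1,q3},{q1,q4},{q1,q7},{q1,q2,q4},{q1,q3,q7}}
  V123: {{q1},{q1,q2},{q1,q3},{q1,q4},{q1,q7},{q1,q2,q4},{q1,q3,q7}}
C dims 5,4,1; δ0: rk 2, SNF 1^2; δ1: rk 1, SNF 1^1
degree 0: 5−2−0 = 3 → Ȟ^0 ≅ Z^3
degree 1: 4−1−2 = 1 → Ȟ^1 ≅ Z
degree 2: 1−0−1 = 0 → Ȟ^2 ≅ 0


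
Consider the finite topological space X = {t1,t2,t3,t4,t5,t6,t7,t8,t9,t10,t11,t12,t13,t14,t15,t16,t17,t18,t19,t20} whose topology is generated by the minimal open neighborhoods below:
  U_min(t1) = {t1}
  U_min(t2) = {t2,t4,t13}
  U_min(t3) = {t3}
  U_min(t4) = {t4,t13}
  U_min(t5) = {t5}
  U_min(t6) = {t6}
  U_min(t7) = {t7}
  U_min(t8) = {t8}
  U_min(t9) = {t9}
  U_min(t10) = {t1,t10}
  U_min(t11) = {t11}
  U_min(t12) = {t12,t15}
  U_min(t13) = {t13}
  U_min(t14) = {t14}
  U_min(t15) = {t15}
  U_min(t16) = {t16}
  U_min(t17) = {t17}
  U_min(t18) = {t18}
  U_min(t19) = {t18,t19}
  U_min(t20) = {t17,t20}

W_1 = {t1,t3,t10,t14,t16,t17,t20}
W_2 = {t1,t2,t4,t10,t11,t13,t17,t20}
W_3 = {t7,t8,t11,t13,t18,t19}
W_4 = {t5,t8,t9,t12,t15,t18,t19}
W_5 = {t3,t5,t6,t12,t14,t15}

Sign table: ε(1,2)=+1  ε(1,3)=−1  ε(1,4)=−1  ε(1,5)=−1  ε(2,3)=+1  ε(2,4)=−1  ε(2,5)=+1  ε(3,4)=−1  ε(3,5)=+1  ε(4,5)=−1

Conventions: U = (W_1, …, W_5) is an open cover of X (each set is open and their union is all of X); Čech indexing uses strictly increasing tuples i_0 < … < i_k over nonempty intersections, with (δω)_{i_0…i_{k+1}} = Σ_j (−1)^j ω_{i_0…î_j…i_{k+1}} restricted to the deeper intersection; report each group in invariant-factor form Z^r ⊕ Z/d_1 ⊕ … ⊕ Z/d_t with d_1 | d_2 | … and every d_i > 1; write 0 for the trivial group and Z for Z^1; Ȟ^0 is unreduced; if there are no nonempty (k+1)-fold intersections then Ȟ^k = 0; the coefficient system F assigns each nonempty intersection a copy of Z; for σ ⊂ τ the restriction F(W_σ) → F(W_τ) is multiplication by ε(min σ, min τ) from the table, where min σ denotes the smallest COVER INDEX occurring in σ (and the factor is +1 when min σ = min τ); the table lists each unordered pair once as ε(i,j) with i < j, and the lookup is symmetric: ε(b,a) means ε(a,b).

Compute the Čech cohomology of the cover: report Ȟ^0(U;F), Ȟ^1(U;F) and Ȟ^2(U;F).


nonempty overlaps:
  W12={t1,t10,t17,t20} W15={t3,t14} W23={t11,t13} W34={t8,t18,t19} W45={t5,t12,t15}
C dims 5,5; δ0: rk 5, SNF 1^4·2
degree 0: 5−5−0 = 0 → Ȟ^0 ≅ 0
degree 1: 5−0−5 = 0 plus torsion [2] → Ȟ^1 ≅ Z/2
degree 2: 0−0−0 = 0 → Ȟ^2 ≅ 0

Ȟ^0 = 0; Ȟ^1 = Z/2; Ȟ^2 = 0


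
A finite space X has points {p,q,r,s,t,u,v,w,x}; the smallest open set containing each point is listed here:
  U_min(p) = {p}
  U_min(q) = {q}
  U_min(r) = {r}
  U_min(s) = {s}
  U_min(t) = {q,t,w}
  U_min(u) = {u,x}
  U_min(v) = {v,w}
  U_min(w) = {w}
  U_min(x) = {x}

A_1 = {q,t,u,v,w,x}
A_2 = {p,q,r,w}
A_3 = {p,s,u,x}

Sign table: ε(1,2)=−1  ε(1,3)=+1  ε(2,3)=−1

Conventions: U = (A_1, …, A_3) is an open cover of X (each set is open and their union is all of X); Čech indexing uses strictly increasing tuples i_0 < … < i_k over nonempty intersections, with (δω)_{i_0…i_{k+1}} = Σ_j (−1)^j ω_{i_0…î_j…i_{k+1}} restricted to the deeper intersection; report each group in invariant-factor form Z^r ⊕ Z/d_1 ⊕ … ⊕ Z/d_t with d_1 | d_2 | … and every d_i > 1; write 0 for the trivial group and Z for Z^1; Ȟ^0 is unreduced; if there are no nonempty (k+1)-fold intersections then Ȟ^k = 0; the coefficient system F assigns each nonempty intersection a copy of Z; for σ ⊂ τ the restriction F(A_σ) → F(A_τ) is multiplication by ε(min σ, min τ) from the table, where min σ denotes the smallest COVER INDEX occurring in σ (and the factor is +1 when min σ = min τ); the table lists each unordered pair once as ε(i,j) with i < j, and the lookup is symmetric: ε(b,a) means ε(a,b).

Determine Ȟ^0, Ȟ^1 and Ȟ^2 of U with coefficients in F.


Ȟ^0(U;F) ≅ Z,  Ȟ^1(U;F) ≅ Z,  Ȟ^2(U;F) ≅ 0

nerve simplices:
  A12={q,w} A13={u,x} A23={p}
C dims 3,3; δ0: rk 2, SNF 1^2
degree 0: 3−2−0 = 1 → Ȟ^0 ≅ Z
degree 1: 3−0−2 = 1 → Ȟ^1 ≅ Z
degree 2: 0−0−0 = 0 → Ȟ^2 ≅ 0


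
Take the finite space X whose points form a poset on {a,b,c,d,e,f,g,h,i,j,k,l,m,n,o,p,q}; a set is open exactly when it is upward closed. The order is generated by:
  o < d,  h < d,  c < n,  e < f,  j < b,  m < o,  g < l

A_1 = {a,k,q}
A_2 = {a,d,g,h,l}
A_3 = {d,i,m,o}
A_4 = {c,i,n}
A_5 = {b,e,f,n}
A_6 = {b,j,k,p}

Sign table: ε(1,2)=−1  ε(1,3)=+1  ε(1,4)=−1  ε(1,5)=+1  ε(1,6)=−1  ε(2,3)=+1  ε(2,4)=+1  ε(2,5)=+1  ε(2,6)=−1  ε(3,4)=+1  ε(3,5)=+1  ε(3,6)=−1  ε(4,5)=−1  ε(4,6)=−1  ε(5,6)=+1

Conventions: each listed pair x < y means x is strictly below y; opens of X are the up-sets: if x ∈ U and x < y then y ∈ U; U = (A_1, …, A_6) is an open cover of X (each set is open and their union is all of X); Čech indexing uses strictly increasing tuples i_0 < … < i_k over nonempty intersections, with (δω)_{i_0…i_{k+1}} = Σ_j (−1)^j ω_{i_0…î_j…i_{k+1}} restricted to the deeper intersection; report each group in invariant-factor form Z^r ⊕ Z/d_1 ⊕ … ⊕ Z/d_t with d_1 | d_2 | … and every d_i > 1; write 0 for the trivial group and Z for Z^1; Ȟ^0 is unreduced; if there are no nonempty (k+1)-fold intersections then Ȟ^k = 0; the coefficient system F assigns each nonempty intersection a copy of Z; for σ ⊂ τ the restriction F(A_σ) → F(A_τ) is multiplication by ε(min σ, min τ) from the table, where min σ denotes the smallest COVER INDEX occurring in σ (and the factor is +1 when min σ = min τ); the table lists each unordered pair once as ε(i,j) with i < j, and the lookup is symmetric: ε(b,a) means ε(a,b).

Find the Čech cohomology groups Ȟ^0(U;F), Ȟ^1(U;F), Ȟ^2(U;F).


nerve of the cover:
  A12={a} A16={k} A23={d} A34={i} A45={n} A56={b}
C dims 6,6; δ0: rk 6, SNF 1^5·2
Ȟ^0 = (6 − 6) − 0 = 0, so Ȟ^0 ≅ 0
Ȟ^1 = (6 − 0) − 6 = 0 plus torsion [2], so Ȟ^1 ≅ Z/2
Ȟ^2 = (0 − 0) − 0 = 0, so Ȟ^2 ≅ 0

Ȟ^0 = 0,  Ȟ^1 = Z/2,  Ȟ^2 = 0


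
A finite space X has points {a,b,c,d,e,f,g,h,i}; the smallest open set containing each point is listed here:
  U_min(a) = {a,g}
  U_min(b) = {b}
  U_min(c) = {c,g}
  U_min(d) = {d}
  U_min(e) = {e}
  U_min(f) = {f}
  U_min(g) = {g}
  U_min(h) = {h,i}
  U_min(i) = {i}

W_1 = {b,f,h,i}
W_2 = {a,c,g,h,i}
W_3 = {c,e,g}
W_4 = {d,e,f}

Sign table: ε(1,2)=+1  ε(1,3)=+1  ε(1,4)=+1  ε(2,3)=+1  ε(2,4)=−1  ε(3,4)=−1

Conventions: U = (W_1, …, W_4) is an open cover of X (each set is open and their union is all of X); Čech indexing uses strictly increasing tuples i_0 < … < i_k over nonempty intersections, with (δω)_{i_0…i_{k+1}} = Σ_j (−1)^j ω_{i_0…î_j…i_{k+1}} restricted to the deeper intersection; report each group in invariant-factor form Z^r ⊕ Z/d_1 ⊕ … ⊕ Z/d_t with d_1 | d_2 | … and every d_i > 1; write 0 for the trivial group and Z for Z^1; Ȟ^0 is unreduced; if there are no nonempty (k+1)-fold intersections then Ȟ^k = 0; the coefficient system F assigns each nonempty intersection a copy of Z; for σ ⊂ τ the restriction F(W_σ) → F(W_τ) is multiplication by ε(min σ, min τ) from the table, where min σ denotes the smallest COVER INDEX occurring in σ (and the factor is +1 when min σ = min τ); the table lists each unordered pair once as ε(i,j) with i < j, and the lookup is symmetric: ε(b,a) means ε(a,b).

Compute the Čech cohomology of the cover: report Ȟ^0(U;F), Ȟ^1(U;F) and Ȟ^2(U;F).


cover nerve:
  W12={h,i} W14={f} W23={c,g} W34={e}
C dims 4,4; δ0: rk 4, SNF 1^3·2
Ȟ^0: (4−4)−0=0 ⇒ 0
Ȟ^1: (4−0)−4=0 plus torsion [2] ⇒ Z/2
Ȟ^2: (0−0)−0=0 ⇒ 0

Ȟ^0 = 0, Ȟ^1 = Z/2 and Ȟ^2 = 0


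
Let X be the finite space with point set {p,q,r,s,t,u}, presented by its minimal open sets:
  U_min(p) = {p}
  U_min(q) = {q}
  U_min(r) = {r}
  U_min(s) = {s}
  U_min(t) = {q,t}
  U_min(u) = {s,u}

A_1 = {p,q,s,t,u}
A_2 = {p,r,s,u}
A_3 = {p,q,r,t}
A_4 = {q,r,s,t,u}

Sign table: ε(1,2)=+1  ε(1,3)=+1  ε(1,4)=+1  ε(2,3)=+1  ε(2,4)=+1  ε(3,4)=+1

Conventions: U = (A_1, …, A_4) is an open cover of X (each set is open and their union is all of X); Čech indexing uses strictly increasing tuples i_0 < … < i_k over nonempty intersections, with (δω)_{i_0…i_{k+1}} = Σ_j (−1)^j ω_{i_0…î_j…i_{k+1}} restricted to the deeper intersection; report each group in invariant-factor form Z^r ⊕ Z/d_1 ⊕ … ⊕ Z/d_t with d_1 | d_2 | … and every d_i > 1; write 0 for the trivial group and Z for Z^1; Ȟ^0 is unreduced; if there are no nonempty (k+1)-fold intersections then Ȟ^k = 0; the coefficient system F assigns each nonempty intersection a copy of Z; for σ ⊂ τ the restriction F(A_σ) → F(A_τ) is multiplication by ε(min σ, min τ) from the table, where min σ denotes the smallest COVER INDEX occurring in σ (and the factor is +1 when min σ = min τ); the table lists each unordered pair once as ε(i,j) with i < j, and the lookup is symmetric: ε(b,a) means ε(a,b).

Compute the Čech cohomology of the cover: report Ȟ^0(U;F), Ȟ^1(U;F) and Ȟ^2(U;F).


nerve simplices:
  A12={p,s,u} A13={p,q,t} A14={q,s,t,u} A23={p,r} A24={r,s,u} A34={q,r,t}
  A123={p} A124={s,u} A134={q,t} A234={r}
C dims 4,6,4; δ0: rk 3, SNF 1^3; δ1: rk 3, SNF 1^3
degree 0: 4−3−0 = 1 → Ȟ^0 ≅ Z
degree 1: 6−3−3 = 0 → Ȟ^1 ≅ 0
degree 2: 4−0−3 = 1 → Ȟ^2 ≅ Z

Ȟ^0 ≅ Z,  Ȟ^1 ≅ 0,  Ȟ^2 ≅ Z


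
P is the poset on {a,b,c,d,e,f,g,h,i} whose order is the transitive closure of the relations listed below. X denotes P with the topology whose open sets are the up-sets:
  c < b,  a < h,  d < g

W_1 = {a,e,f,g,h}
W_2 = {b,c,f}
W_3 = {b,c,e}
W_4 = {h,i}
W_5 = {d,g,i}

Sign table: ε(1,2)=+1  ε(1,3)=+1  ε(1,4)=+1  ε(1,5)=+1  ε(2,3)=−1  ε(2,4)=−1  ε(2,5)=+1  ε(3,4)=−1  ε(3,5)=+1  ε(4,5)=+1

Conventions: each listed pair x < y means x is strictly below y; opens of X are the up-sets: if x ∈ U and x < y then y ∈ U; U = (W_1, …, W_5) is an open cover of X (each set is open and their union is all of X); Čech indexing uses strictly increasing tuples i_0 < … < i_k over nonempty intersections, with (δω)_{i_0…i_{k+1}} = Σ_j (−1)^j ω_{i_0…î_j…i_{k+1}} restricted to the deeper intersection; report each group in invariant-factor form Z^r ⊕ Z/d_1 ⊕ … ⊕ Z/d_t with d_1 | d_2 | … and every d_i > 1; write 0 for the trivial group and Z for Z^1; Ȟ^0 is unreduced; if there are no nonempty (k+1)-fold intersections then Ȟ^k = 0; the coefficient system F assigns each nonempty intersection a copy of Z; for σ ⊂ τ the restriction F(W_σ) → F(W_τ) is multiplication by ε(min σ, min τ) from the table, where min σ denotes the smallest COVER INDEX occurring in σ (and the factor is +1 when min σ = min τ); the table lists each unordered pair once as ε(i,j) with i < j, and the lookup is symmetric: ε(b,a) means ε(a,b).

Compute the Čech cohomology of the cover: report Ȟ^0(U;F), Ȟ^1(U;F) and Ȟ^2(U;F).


Ȟ^0(U;F) ≅ 0; Ȟ^1(U;F) ≅ Z ⊕ Z/2; Ȟ^2(U;F) ≅ 0

nerve of the cover:
  W12={f} W13={e} W14={h} W15={g} W23={b,c} W45={i}
C dims 5,6; δ0: rk 5, SNF 1^4·2
Ȟ^0 = (5 − 5) − 0 = 0, so Ȟ^0 ≅ 0
Ȟ^1 = (6 − 0) − 5 = 1 plus torsion [2], so Ȟ^1 ≅ Z ⊕ Z/2
Ȟ^2 = (0 − 0) − 0 = 0, so Ȟ^2 ≅ 0


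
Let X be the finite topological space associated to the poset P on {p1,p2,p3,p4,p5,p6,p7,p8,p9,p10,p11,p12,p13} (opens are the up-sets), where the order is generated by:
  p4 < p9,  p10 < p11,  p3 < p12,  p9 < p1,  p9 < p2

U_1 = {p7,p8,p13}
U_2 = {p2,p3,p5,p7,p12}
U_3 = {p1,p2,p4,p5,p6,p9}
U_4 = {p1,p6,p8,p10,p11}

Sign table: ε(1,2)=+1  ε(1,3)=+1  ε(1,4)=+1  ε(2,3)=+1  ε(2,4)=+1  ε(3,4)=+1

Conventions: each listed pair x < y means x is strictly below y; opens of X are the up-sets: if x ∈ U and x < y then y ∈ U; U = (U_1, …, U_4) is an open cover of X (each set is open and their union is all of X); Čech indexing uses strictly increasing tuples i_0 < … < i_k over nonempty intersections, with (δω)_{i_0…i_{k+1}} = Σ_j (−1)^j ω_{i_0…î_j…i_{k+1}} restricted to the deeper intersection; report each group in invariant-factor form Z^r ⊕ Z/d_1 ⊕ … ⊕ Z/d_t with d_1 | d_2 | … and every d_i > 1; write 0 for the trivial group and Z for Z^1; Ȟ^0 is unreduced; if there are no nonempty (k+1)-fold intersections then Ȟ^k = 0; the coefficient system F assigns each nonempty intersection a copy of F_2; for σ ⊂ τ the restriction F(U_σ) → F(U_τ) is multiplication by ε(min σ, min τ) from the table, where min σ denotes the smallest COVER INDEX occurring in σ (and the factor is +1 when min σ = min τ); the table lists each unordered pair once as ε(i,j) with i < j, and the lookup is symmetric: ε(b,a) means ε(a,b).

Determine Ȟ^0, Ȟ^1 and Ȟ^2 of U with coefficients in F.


Ȟ^0(U;F) ≅ Z/2; Ȟ^1(U;F) ≅ Z/2; Ȟ^2(U;F) ≅ 0

nerve simplices:
  U12={p7} U14={p8} U23={p2,p5} U34={p1,p6}
C dims 4,4; δ0: rk_F2 3
degree 0: 4−3−0 = 1 → Ȟ^0 ≅ Z/2
degree 1: 4−0−3 = 1 → Ȟ^1 ≅ Z/2
degree 2: 0−0−0 = 0 → Ȟ^2 ≅ 0


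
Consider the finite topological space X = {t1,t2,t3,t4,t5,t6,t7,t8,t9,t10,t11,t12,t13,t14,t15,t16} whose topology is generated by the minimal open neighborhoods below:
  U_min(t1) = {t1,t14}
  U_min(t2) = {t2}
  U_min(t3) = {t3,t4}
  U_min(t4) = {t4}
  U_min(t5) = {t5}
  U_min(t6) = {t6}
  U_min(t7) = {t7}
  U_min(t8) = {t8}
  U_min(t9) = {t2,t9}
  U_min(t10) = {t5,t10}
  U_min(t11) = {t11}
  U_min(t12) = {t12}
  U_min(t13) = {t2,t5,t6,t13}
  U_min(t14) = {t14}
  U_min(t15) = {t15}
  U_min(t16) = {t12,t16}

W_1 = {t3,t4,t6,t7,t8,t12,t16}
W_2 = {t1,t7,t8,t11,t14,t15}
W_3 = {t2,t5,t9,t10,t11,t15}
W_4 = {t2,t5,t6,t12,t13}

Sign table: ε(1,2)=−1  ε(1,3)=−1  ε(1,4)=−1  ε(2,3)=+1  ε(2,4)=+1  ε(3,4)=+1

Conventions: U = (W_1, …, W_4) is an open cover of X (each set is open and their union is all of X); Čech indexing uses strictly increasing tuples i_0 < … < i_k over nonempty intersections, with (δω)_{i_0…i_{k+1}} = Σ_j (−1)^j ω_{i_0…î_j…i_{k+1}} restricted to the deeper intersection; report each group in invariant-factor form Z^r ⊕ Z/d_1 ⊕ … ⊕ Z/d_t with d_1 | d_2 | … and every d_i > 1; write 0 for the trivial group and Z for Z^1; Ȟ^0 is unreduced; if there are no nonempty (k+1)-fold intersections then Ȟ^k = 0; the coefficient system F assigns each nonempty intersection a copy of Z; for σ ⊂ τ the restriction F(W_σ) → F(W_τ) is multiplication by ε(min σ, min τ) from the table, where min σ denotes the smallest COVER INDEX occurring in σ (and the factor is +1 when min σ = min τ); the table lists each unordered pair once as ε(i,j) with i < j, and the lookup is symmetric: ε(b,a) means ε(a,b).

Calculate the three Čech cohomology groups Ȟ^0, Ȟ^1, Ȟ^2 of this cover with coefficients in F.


Ȟ^0(U;F) ≅ Z, Ȟ^1(U;F) ≅ Z, Ȟ^2(U;F) ≅ 0

cover nerve:
  W12={t7,t8} W14={t6,t12} W23={t11,t15} W34={t2,t5}
C dims 4,4; δ0: rk 3, SNF 1^3
Ȟ^0: (4−3)−0=1 ⇒ Z
Ȟ^1: (4−0)−3=1 ⇒ Z
Ȟ^2: (0−0)−0=0 ⇒ 0


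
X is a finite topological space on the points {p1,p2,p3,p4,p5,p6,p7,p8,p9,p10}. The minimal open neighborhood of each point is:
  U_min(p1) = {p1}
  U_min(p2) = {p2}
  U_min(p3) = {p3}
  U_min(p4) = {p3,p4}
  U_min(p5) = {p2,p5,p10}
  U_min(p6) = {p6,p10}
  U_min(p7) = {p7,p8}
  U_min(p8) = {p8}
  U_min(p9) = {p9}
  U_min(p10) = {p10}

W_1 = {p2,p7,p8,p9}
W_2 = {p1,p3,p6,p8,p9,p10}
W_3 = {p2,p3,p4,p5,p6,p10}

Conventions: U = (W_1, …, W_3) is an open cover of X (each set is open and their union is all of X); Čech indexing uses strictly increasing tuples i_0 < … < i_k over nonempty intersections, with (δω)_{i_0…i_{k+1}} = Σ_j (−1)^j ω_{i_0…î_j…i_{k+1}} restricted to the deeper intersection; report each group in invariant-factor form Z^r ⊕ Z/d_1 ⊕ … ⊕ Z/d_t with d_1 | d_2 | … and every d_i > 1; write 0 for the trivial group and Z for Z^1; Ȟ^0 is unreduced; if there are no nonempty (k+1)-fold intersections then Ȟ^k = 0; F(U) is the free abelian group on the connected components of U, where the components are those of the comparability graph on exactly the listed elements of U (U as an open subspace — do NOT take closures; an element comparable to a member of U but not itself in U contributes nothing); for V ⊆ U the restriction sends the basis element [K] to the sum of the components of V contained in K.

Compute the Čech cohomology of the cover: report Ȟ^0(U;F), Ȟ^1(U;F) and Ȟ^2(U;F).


Ȟ^0 ≅ Z^5,  Ȟ^1 ≅ 0,  Ȟ^2 ≅ 0

cover nerve:
  W12={p8,p9} W13={p2} W23={p3,p6,p10}
components per intersection:
  W1: {p2} {p7,p8} {p9}
  W2: {p1} {p3} {p6,p10} {p8} {p9}
  W3: {p2,p5,p6,p10} {p3,p4}
  W12: {p8} {p9}
  W13: {p2}
  W23: {p3} {p6,p10}
C dims 10,5; δ0: rk 5, SNF 1^5
Ȟ^0: (10−5)−0=5 ⇒ Z^5
Ȟ^1: (5−0)−5=0 ⇒ 0
Ȟ^2: (0−0)−0=0 ⇒ 0


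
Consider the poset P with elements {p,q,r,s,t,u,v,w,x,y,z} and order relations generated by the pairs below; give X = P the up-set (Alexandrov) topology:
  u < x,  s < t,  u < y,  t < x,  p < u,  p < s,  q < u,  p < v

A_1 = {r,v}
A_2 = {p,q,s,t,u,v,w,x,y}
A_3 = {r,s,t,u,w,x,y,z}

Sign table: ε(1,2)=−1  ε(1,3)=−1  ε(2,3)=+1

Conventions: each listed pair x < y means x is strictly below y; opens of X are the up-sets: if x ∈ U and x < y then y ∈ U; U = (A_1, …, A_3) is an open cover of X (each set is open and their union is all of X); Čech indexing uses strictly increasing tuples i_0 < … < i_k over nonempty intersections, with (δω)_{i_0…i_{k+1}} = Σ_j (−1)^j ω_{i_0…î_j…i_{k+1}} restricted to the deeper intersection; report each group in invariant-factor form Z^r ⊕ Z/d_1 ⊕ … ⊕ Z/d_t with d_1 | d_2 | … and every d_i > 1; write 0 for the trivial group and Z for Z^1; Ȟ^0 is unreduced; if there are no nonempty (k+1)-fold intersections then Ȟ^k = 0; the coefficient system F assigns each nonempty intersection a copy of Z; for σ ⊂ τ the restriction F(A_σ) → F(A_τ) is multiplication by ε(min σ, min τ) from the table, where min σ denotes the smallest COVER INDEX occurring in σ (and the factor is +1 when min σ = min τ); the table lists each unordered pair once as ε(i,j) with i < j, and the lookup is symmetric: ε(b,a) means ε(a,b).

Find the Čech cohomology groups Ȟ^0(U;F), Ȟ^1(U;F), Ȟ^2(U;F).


Ȟ^0(U;F) ≅ Z, Ȟ^1(U;F) ≅ Z and Ȟ^2(U;F) ≅ 0

intersection data:
  A12={v} A13={r} A23={s,t,u,w,x,y}
C dims 3,3; δ0: rk 2, SNF 1^2
Ȟ^0 = (3 − 2) − 0 = 1, so Ȟ^0 ≅ Z
Ȟ^1 = (3 − 0) − 2 = 1, so Ȟ^1 ≅ Z
Ȟ^2 = (0 − 0) − 0 = 0, so Ȟ^2 ≅ 0


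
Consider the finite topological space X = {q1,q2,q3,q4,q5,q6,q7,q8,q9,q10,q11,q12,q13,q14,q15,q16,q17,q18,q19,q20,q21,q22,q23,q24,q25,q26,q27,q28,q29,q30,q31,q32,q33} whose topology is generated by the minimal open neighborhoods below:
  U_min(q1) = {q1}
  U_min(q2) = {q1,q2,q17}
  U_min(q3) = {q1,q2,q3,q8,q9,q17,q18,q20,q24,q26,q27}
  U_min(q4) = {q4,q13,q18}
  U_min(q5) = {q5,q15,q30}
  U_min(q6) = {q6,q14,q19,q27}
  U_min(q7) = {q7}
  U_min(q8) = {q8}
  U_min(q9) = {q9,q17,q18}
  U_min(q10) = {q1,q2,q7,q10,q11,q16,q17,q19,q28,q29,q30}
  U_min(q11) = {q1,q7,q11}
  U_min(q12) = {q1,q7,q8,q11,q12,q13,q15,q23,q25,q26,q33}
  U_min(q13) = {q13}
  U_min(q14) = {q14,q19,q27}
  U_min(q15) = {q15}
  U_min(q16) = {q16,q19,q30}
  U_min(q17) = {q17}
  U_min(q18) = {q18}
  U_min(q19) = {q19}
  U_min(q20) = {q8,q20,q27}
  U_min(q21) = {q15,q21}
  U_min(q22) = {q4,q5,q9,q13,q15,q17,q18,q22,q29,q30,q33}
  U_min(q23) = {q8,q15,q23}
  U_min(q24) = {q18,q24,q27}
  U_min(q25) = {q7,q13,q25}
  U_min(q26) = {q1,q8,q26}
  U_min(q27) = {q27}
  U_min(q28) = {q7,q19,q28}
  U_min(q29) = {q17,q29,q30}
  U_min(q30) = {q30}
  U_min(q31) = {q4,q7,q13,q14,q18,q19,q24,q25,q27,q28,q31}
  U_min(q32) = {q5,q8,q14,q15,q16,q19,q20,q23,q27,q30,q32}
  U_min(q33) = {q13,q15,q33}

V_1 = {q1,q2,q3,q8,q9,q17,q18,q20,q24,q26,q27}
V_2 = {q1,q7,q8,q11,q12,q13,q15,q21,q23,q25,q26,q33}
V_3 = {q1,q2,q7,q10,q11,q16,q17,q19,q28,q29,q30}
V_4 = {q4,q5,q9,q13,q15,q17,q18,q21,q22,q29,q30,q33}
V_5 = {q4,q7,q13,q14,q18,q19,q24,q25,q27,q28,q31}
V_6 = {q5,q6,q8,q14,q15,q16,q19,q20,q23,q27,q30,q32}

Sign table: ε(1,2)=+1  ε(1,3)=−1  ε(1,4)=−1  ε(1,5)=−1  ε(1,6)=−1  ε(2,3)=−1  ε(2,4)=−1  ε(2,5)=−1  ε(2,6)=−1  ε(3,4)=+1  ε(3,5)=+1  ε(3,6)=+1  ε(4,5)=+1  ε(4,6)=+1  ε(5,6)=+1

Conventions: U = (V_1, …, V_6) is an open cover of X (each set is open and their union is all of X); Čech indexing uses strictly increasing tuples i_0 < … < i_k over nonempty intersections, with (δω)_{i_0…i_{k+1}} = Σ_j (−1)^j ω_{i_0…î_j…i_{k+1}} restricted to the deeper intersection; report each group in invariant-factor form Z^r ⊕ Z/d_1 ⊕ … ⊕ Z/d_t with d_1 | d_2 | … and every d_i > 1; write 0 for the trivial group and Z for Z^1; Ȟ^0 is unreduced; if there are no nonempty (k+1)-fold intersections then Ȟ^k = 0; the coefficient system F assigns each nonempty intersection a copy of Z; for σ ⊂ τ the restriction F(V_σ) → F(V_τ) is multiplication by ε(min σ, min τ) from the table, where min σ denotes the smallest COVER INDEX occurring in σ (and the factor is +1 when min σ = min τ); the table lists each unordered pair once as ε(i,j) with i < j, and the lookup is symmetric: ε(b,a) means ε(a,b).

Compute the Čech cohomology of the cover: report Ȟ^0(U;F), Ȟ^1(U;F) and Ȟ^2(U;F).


Ȟ^0(U;F) ≅ Z, Ȟ^1(U;F) ≅ 0, Ȟ^2(U;F) ≅ Z/2

nonempty intersections:
  V12={q1,q8,q26} V13={q1,q2,q17} V14={q9,q17,q18} V15={q18,q24,q27} V16={q8,q20,q27} V23={q1,q7,q11} V24={q13,q15,q21,q33} V25={q7,q13,q25} V26={q8,q15,q23} V34={q17,q29,q30} V35={q7,q19,q28} V36={q16,q19,q30} V45={q4,q13,q18} V46={q5,q15,q30} V56={q14,q19,q27}
  V123={q1} V126={q8} V134={q17} V145={q18} V156={q27} V235={q7} V245={q13} V246={q15} V346={q30} V356={q19}
C dims 6,15,10; δ0: rk 5, SNF 1^5; δ1: rk 10, SNF 1^9·2
Ȟ^0: (6−5)−0=1 ⇒ Z
Ȟ^1: (15−10)−5=0 ⇒ 0
Ȟ^2: (10−0)−10=0 plus torsion [2] ⇒ Z/2


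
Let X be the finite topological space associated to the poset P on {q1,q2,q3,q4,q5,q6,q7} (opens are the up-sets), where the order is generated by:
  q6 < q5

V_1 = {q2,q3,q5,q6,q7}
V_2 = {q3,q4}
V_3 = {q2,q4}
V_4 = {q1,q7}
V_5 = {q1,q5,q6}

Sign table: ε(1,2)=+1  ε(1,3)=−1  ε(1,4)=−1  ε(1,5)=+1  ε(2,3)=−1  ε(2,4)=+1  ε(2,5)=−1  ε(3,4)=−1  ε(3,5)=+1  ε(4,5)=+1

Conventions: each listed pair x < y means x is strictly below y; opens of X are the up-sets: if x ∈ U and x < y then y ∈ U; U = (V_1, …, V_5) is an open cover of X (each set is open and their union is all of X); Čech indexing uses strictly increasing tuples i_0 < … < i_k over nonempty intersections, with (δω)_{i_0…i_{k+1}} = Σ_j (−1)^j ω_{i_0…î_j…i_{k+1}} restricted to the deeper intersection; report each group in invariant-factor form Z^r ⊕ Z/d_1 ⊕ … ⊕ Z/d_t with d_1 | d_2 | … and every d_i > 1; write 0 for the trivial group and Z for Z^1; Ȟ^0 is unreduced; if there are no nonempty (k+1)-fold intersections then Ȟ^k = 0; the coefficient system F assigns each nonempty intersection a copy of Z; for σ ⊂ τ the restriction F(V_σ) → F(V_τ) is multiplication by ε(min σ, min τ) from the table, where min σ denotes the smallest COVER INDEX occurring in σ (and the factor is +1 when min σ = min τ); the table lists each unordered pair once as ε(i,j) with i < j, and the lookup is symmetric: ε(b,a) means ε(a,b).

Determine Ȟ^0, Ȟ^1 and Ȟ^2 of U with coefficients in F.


Ȟ^0 = 0, Ȟ^1 = Z ⊕ Z/2, Ȟ^2 = 0

nerve of the cover:
  V12={q3} V13={q2} V14={q7} V15={q5,q6} V23={q4} V45={q1}
C dims 5,6; δ0: rk 5, SNF 1^4·2
Ȟ^0 = (5 − 5) − 0 = 0, so Ȟ^0 ≅ 0
Ȟ^1 = (6 − 0) − 5 = 1 plus torsion [2], so Ȟ^1 ≅ Z ⊕ Z/2
Ȟ^2 = (0 − 0) − 0 = 0, so Ȟ^2 ≅ 0


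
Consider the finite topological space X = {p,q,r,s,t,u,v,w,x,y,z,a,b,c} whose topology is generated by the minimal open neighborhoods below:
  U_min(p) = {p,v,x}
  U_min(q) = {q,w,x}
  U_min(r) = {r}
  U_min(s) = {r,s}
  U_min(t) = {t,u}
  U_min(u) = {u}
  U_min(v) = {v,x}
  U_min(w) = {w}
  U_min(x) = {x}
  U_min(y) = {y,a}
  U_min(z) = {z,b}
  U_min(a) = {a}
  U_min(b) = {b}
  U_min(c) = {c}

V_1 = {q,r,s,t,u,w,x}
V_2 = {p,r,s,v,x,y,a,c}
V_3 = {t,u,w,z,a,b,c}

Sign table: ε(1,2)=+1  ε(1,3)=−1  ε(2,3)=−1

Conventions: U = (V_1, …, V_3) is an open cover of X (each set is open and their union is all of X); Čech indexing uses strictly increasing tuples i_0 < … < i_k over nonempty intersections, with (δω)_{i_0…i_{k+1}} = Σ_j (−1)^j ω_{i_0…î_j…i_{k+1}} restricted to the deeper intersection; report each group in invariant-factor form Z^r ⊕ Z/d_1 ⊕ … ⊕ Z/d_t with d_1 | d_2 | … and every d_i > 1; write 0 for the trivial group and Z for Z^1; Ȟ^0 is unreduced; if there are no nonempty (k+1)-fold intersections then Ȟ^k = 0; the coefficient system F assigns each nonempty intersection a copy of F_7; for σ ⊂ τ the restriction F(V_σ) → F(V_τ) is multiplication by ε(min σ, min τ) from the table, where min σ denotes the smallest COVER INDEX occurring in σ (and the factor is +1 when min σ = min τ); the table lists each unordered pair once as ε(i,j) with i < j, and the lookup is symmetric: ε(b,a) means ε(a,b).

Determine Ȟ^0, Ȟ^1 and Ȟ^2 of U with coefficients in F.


Ȟ^0(U;F) ≅ Z/7, Ȟ^1(U;F) ≅ Z/7, Ȟ^2(U;F) ≅ 0

nerve of the cover:
  V12={r,s,x} V13={t,u,w} V23={a,c}
C dims 3,3; δ0: rk_F7 2
Ȟ^0 = (3 − 2) − 0 = 1, so Ȟ^0 ≅ Z/7
Ȟ^1 = (3 − 0) − 2 = 1, so Ȟ^1 ≅ Z/7
Ȟ^2 = (0 − 0) − 0 = 0, so Ȟ^2 ≅ 0


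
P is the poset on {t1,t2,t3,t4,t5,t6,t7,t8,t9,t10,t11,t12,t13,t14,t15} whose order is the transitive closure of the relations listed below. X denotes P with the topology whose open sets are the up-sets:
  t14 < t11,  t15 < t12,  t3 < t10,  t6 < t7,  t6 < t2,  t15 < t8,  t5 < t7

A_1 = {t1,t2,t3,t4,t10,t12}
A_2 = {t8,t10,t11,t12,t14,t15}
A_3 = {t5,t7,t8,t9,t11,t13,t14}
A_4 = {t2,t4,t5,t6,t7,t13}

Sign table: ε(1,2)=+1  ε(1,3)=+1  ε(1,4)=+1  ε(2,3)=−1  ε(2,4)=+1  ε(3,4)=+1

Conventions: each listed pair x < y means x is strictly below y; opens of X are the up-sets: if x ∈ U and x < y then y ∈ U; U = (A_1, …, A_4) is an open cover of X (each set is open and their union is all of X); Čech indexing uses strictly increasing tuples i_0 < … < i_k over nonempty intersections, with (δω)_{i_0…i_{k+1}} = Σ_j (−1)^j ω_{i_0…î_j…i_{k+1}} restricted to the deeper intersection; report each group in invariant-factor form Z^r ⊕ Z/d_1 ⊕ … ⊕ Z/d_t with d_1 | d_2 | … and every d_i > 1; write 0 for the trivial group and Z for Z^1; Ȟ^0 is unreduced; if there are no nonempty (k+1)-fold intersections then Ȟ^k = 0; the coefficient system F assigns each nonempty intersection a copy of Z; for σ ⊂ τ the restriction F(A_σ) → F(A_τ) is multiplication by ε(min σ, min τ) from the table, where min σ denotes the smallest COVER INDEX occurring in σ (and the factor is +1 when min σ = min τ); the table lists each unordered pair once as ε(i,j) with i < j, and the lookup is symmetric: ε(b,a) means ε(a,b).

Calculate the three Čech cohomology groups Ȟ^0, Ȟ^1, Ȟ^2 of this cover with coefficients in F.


Ȟ^0 ≅ 0,  Ȟ^1 ≅ Z/2,  Ȟ^2 ≅ 0

intersection data:
  A12={t10,t12} A14={t2,t4} A23={t8,t11,t14} A34={t5,t7,t13}
C dims 4,4; δ0: rk 4, SNF 1^3·2
Ȟ^0 = (4 − 4) − 0 = 0, so Ȟ^0 ≅ 0
Ȟ^1 = (4 − 0) − 4 = 0 plus torsion [2], so Ȟ^1 ≅ Z/2
Ȟ^2 = (0 − 0) − 0 = 0, so Ȟ^2 ≅ 0


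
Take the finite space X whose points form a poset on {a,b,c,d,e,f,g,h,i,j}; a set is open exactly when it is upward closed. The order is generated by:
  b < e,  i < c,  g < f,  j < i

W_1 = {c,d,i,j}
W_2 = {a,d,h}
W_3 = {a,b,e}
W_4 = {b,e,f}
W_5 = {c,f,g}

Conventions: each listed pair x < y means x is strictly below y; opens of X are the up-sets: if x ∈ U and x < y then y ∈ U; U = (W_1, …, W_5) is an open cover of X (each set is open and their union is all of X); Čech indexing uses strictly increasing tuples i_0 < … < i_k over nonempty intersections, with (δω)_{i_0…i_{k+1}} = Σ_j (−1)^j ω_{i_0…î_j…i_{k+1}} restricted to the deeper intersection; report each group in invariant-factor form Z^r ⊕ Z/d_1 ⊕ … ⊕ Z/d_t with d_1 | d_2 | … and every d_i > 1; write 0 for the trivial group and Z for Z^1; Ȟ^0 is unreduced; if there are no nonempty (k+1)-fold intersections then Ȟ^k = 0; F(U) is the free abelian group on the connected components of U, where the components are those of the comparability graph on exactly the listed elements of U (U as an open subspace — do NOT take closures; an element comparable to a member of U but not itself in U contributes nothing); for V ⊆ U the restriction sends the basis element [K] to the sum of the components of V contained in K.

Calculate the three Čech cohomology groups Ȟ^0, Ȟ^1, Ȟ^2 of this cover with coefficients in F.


Ȟ^0(U;F) ≅ Z^6, Ȟ^1(U;F) ≅ 0 and Ȟ^2(U;F) ≅ 0

nerve simplices:
  W12={d} W15={c} W23={a} W34={b,e} W45={f}
components per intersection:
  W1: {c,i,j} {d}
  W2: {a} {d} {h}
  W3: {a} {b,e}
  W4: {b,e} {f}
  W5: {c} {f,g}
  W12: {d}
  W15: {c}
  W23: {a}
  W34: {b,e}
  W45: {f}
C dims 11,5; δ0: rk 5, SNF 1^5
degree 0: 11−5−0 = 6 → Ȟ^0 ≅ Z^6
degree 1: 5−0−5 = 0 → Ȟ^1 ≅ 0
degree 2: 0−0−0 = 0 → Ȟ^2 ≅ 0


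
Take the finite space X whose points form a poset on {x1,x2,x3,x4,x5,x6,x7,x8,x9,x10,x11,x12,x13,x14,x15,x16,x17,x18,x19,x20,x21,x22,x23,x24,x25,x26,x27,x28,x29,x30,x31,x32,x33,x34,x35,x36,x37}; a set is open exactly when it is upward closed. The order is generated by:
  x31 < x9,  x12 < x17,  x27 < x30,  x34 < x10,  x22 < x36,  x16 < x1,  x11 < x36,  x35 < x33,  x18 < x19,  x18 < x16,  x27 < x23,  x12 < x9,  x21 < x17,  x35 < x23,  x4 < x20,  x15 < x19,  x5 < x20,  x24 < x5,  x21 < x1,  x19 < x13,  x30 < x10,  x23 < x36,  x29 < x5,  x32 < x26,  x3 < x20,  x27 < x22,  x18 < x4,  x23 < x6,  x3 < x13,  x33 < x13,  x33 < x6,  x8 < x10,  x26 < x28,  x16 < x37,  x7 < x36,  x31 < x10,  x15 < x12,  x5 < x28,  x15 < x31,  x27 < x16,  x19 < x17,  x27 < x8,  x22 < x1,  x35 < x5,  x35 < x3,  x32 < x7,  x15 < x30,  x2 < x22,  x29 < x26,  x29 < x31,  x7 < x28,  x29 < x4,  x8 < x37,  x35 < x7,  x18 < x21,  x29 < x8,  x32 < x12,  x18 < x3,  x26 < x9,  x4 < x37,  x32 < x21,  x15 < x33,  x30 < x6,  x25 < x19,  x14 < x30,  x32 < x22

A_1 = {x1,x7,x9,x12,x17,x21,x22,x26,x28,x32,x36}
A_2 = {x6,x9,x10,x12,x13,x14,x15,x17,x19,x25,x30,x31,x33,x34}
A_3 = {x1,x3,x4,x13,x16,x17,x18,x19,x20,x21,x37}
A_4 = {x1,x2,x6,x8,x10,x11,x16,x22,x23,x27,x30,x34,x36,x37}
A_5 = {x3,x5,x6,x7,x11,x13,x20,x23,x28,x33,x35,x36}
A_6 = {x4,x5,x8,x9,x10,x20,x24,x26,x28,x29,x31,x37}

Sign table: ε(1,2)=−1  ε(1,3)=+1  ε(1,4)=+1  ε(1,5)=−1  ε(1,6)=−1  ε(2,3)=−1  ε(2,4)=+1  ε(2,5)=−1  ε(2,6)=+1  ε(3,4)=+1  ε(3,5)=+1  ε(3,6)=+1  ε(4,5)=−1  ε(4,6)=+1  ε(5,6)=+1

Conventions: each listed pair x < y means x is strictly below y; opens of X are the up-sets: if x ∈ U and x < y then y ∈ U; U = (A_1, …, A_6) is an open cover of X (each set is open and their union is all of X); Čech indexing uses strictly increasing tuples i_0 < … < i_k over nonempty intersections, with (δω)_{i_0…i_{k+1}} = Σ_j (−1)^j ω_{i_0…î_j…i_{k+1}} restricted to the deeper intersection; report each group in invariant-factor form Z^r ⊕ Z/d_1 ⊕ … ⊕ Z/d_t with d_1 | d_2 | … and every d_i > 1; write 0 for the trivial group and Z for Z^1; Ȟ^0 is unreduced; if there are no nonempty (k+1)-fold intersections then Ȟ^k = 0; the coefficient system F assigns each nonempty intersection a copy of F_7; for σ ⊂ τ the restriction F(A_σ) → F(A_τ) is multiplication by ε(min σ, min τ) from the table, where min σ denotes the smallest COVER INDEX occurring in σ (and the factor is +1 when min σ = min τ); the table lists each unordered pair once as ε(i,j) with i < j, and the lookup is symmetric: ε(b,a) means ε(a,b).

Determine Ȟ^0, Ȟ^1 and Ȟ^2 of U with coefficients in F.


nonempty intersections:
  A12={x9,x12,x17} A13={x1,x17,x21} A14={x1,x22,x36} A15={x7,x28,x36} A16={x9,x26,x28} A23={x13,x17,x19} A24={x6,x10,x30,x34} A25={x6,x13,x33} A26={x9,x10,x31} A34={x1,x16,x37} A35={x3,x13,x20} A36={x4,x20,x37} A45={x6,x11,x23,x36} A46={x8,x10,x37} A56={x5,x20,x28}
  A123={x17} A126={x9} A134={x1} A145={x36} A156={x28} A235={x13} A245={x6} A246={x10} A346={x37} A356={x20}
C dims 6,15,10; δ0: rk_F7 6; δ1: rk_F7 9
Ȟ^0: (6−6)−0=0 ⇒ 0
Ȟ^1: (15−9)−6=0 ⇒ 0
Ȟ^2: (10−0)−9=1 ⇒ Z/7

Ȟ^0 ≅ 0,  Ȟ^1 ≅ 0,  Ȟ^2 ≅ Z/7
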